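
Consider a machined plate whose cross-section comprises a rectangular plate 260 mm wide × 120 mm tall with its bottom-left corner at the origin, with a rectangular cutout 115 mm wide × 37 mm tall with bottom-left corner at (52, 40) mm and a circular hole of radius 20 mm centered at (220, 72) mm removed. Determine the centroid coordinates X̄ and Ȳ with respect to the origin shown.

Part | A | x̄ᵢ | ȳᵢ | A·x̄ᵢ | A·ȳᵢ
plate | 31200.00 | 130.00 | 60.00 | 4056000.00 | 1872000.00
hole 1 | -4255.00 | 109.50 | 58.50 | -465922.50 | -248917.50
hole 2 | -1256.64 | 220.00 | 72.00 | -276460.15 | -90477.87
Σ | 25688.36 |  |  | 3313617.35 | 1532604.63
X̄ = 3313617.35 / 25688.36 = 128.99 mm
Ȳ = 1532604.63 / 25688.36 = 59.66 mm

X̄ = 128.99 mm, Ȳ = 59.66 mm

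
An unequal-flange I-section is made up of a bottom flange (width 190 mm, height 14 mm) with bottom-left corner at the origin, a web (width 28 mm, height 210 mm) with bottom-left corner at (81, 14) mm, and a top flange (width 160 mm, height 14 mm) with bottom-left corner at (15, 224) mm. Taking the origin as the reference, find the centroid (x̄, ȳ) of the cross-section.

x̄ = 95.00 mm, ȳ = 114.64 mm

bottom flange: A = 190 × 14 = 2660.00, centroid at (95.00, 7.00).
web: A = 28 × 210 = 5880.00, centroid at (95.00, 119.00).
top flange: A = 160 × 14 = 2240.00, centroid at (95.00, 231.00).
ΣA = 10780.00 mm², ΣAx̄ = 1024100.00 mm³, ΣAȳ = 1235780.00 mm³.
x̄ = 1024100.00/10780.00 = 95.00 mm; ȳ = 1235780.00/10780.00 = 114.64 mm.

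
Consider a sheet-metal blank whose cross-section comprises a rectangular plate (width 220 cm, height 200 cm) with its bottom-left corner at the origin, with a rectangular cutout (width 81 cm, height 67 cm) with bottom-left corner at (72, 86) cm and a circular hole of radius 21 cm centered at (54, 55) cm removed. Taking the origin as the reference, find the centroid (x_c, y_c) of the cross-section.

x_c = 111.72 cm, y_c = 98.83 cm

plate: A = 220 × 200 = 44000.00, centroid at (110.00, 100.00).
hole 1: A = −(81 × 67) = -5427.00, centroid at (112.50, 119.50).
hole 2: A = −π·21² = -1385.44, centroid at (54.00, 55.00).
ΣA = 37187.56 cm²
ΣAx_c = (44000.00)(110.00) + (-5427.00)(112.50) + (-1385.44)(54.00) = 4154648.61 cm³
ΣAy_c = (44000.00)(100.00) + (-5427.00)(119.50) + (-1385.44)(55.00) = 3675274.17 cm³
x_c = 4154648.61 / 37187.56 = 111.72 cm
y_c = 3675274.17 / 37187.56 = 98.83 cm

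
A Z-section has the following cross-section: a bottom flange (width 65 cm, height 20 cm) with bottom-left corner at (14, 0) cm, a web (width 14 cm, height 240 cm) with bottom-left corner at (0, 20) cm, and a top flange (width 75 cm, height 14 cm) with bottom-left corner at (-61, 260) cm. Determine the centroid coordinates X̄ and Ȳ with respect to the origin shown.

bottom flange: A = 65 × 20 = 1300.00, centroid at (46.50, 10.00).
web: A = 14 × 240 = 3360.00, centroid at (7.00, 140.00).
top flange: A = 75 × 14 = 1050.00, centroid at (-23.50, 267.00).
ΣA = 5710.00 cm²
ΣAX̄ = (1300.00)(46.50) + (3360.00)(7.00) + (1050.00)(-23.50) = 59295.00 cm³
ΣAȲ = (1300.00)(10.00) + (3360.00)(140.00) + (1050.00)(267.00) = 763750.00 cm³
X̄ = 59295.00 / 5710.00 = 10.38 cm
Ȳ = 763750.00 / 5710.00 = 133.76 cm

X̄ = 10.38 cm, Ȳ = 133.76 cm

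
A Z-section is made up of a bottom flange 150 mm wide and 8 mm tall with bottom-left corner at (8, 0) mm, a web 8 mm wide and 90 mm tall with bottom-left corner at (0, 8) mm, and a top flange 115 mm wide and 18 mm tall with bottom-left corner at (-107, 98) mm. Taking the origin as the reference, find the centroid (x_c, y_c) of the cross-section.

bottom flange: A = 150 × 8 = 1200.00, centroid at (83.00, 4.00).
web: A = 8 × 90 = 720.00, centroid at (4.00, 53.00).
top flange: A = 115 × 18 = 2070.00, centroid at (-49.50, 107.00).
ΣA = 3990.00 mm², ΣAx_c = 15.00 mm³, ΣAy_c = 264450.00 mm³.
x_c = 15.00/3990.00 = 0.00 mm; y_c = 264450.00/3990.00 = 66.28 mm.

x_c = 0.00 mm, y_c = 66.28 mm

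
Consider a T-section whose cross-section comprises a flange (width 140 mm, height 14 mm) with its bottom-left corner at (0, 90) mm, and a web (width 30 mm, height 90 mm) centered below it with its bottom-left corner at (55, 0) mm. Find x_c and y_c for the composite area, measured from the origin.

x_c = 70.00 mm, y_c = 66.87 mm

web: A = 30 × 90 = 2700.00, centroid at (70.00, 45.00).
flange: A = 140 × 14 = 1960.00, centroid at (70.00, 97.00).
ΣA = 4660.00 mm², ΣAx_c = 326200.00 mm³, ΣAy_c = 311620.00 mm³.
x_c = 326200.00/4660.00 = 70.00 mm; y_c = 311620.00/4660.00 = 66.87 mm.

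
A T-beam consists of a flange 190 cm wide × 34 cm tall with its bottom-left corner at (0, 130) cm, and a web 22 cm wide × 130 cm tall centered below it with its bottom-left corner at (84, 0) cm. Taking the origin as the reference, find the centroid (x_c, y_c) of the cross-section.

web: A = 22 × 130 = 2860.00, centroid at (95.00, 65.00).
flange: A = 190 × 34 = 6460.00, centroid at (95.00, 147.00).
ΣA = 9320.00 cm²
ΣAx_c = (2860.00)(95.00) + (6460.00)(95.00) = 885400.00 cm³
ΣAy_c = (2860.00)(65.00) + (6460.00)(147.00) = 1135520.00 cm³
x_c = 885400.00 / 9320.00 = 95.00 cm
y_c = 1135520.00 / 9320.00 = 121.84 cm

x_c = 95.00 cm, y_c = 121.84 cm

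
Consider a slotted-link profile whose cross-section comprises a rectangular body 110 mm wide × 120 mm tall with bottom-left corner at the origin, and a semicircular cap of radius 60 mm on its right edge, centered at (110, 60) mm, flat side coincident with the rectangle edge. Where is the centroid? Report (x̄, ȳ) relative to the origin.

x̄ = 79.13 mm, ȳ = 60.00 mm

rectangular body: A = 110 × 120 = 13200.00, centroid at (55.00, 60.00).
semicircular end: A = ½π·60² = 5654.87, centroid at (135.46, 60.00).
ΣA = 18854.87 mm², ΣAx̄ = 1492035.35 mm³, ΣAȳ = 1131292.01 mm³.
x̄ = 1492035.35/18854.87 = 79.13 mm; ȳ = 1131292.01/18854.87 = 60.00 mm.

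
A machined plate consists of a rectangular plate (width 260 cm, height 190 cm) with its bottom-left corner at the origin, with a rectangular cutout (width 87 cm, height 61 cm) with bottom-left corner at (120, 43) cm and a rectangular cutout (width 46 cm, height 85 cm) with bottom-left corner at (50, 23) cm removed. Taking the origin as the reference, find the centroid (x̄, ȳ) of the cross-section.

plate: A = 260 × 190 = 49400.00, centroid at (130.00, 95.00).
hole 1: A = −(87 × 61) = -5307.00, centroid at (163.50, 73.50).
hole 2: A = −(46 × 85) = -3910.00, centroid at (73.00, 65.50).
ΣA = 40183.00 cm²
ΣAx̄ = (49400.00)(130.00) + (-5307.00)(163.50) + (-3910.00)(73.00) = 5268875.50 cm³
ΣAȳ = (49400.00)(95.00) + (-5307.00)(73.50) + (-3910.00)(65.50) = 4046830.50 cm³
x̄ = 5268875.50 / 40183.00 = 131.12 cm
ȳ = 4046830.50 / 40183.00 = 100.71 cm

x̄ = 131.12 cm, ȳ = 100.71 cm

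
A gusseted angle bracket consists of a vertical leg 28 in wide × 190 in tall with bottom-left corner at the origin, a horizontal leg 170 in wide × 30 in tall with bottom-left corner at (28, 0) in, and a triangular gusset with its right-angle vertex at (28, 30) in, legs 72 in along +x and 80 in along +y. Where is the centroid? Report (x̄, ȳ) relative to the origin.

x̄ = 60.19 in, ȳ = 56.02 in

vertical leg: A = 28 × 190 = 5320.00, centroid at (14.00, 95.00).
horizontal leg: A = 170 × 30 = 5100.00, centroid at (113.00, 15.00).
gusset: A = ½·72·80 = 2880.00, centroid at (52.00, 56.67).
ΣA = 13300.00 in²
ΣAx̄ = (5320.00)(14.00) + (5100.00)(113.00) + (2880.00)(52.00) = 800540.00 in³
ΣAȳ = (5320.00)(95.00) + (5100.00)(15.00) + (2880.00)(56.67) = 745100.00 in³
x̄ = 800540.00 / 13300.00 = 60.19 in
ȳ = 745100.00 / 13300.00 = 56.02 in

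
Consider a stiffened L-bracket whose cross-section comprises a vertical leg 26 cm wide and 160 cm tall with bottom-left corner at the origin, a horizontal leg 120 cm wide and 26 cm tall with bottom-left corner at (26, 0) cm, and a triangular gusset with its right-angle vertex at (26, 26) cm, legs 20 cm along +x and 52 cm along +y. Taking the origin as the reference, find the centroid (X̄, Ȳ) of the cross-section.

Part | A | x̄ᵢ | ȳᵢ | A·x̄ᵢ | A·ȳᵢ
vertical leg | 4160.00 | 13.00 | 80.00 | 54080.00 | 332800.00
horizontal leg | 3120.00 | 86.00 | 13.00 | 268320.00 | 40560.00
gusset | 520.00 | 32.67 | 43.33 | 16986.67 | 22533.33
Σ | 7800.00 |  |  | 339386.67 | 395893.33
X̄ = 339386.67 / 7800.00 = 43.51 cm
Ȳ = 395893.33 / 7800.00 = 50.76 cm

X̄ = 43.51 cm, Ȳ = 50.76 cm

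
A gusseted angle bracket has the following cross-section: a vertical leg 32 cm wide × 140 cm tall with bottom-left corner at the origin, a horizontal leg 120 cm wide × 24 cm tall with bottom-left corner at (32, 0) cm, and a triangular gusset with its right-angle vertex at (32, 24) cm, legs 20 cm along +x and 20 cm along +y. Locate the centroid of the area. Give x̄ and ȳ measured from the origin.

x̄ = 45.55 cm, ȳ = 46.86 cm

Part | A | x̄ᵢ | ȳᵢ | A·x̄ᵢ | A·ȳᵢ
vertical leg | 4480.00 | 16.00 | 70.00 | 71680.00 | 313600.00
horizontal leg | 2880.00 | 92.00 | 12.00 | 264960.00 | 34560.00
gusset | 200.00 | 38.67 | 30.67 | 7733.33 | 6133.33
Σ | 7560.00 |  |  | 344373.33 | 354293.33
x̄ = 344373.33 / 7560.00 = 45.55 cm
ȳ = 354293.33 / 7560.00 = 46.86 cm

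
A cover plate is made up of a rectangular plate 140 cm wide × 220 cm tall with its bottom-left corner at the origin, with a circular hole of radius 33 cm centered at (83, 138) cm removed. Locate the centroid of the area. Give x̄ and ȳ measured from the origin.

plate: A = 140 × 220 = 30800.00, centroid at (70.00, 110.00).
hole: A = −π·33² = -3421.19, centroid at (83.00, 138.00).
ΣA = 27378.81 cm², ΣAx̄ = 1872040.86 cm³, ΣAȳ = 2915875.17 cm³.
x̄ = 1872040.86/27378.81 = 68.38 cm; ȳ = 2915875.17/27378.81 = 106.50 cm.

x̄ = 68.38 cm, ȳ = 106.50 cm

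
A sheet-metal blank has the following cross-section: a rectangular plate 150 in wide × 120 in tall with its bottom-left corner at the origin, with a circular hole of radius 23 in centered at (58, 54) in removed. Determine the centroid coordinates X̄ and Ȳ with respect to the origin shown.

X̄ = 76.73 in, Ȳ = 60.61 in

Part | A | x̄ᵢ | ȳᵢ | A·x̄ᵢ | A·ȳᵢ
plate | 18000.00 | 75.00 | 60.00 | 1350000.00 | 1080000.00
hole | -1661.90 | 58.00 | 54.00 | -96390.35 | -89742.74
Σ | 16338.10 |  |  | 1253609.65 | 990257.26
X̄ = 1253609.65 / 16338.10 = 76.73 in
Ȳ = 990257.26 / 16338.10 = 60.61 in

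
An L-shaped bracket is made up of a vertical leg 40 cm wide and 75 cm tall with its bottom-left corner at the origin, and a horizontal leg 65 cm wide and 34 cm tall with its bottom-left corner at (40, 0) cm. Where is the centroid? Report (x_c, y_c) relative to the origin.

vertical leg: A = 40 × 75 = 3000.00, centroid at (20.00, 37.50).
horizontal leg: A = 65 × 34 = 2210.00, centroid at (72.50, 17.00).
ΣA = 5210.00 cm², ΣAx_c = 220225.00 cm³, ΣAy_c = 150070.00 cm³.
x_c = 220225.00/5210.00 = 42.27 cm; y_c = 150070.00/5210.00 = 28.80 cm.

x_c = 42.27 cm, y_c = 28.80 cm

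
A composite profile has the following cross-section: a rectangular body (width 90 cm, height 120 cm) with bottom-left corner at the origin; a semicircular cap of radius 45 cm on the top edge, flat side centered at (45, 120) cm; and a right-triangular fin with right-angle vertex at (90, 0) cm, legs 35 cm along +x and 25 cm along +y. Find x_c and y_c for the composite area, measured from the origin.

x_c = 46.72 cm, y_c = 75.88 cm

rectangular body: A = 90 × 120 = 10800.00, centroid at (45.00, 60.00).
semicircular top: A = ½π·45² = 3180.86, centroid at (45.00, 139.10).
triangular fin: A = ½·35·25 = 437.50, centroid at (101.67, 8.33).
ΣA = 14418.36 cm², ΣAx_c = 673617.98 cm³, ΣAy_c = 1094099.34 cm³.
x_c = 673617.98/14418.36 = 46.72 cm; y_c = 1094099.34/14418.36 = 75.88 cm.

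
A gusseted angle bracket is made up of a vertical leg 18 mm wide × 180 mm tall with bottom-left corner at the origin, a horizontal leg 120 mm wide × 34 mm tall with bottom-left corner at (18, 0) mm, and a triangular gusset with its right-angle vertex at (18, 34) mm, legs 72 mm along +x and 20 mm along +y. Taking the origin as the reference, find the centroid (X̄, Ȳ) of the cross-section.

X̄ = 46.97 mm, Ȳ = 48.54 mm

vertical leg: A = 18 × 180 = 3240.00, centroid at (9.00, 90.00).
horizontal leg: A = 120 × 34 = 4080.00, centroid at (78.00, 17.00).
gusset: A = ½·72·20 = 720.00, centroid at (42.00, 40.67).
ΣA = 8040.00 mm²
ΣAX̄ = (3240.00)(9.00) + (4080.00)(78.00) + (720.00)(42.00) = 377640.00 mm³
ΣAȲ = (3240.00)(90.00) + (4080.00)(17.00) + (720.00)(40.67) = 390240.00 mm³
X̄ = 377640.00 / 8040.00 = 46.97 mm
Ȳ = 390240.00 / 8040.00 = 48.54 mm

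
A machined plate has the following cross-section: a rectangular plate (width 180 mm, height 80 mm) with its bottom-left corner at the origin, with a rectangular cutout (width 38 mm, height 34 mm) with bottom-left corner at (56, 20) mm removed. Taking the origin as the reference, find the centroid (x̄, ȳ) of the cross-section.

x̄ = 91.48 mm, ȳ = 40.30 mm

plate: A = 180 × 80 = 14400.00, centroid at (90.00, 40.00).
hole: A = −(38 × 34) = -1292.00, centroid at (75.00, 37.00).
ΣA = 13108.00 mm², ΣAx̄ = 1199100.00 mm³, ΣAȳ = 528196.00 mm³.
x̄ = 1199100.00/13108.00 = 91.48 mm; ȳ = 528196.00/13108.00 = 40.30 mm.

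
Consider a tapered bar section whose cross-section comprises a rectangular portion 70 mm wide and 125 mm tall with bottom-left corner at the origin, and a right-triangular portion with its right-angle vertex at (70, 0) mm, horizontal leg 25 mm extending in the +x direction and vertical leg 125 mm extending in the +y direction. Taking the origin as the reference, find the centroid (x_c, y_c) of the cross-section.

rectangular portion: A = 70 × 125 = 8750.00, centroid at (35.00, 62.50).
triangular portion: A = ½·25·125 = 1562.50, centroid at (78.33, 41.67).
ΣA = 10312.50 mm², ΣAx_c = 428645.83 mm³, ΣAy_c = 611979.17 mm³.
x_c = 428645.83/10312.50 = 41.57 mm; y_c = 611979.17/10312.50 = 59.34 mm.

x_c = 41.57 mm, y_c = 59.34 mm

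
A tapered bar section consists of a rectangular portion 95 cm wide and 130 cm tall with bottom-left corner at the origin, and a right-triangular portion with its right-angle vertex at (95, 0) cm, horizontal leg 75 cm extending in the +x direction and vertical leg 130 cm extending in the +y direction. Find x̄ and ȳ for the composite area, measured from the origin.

x̄ = 68.02 cm, ȳ = 58.87 cm

rectangular portion: A = 95 × 130 = 12350.00, centroid at (47.50, 65.00).
triangular portion: A = ½·75·130 = 4875.00, centroid at (120.00, 43.33).
ΣA = 17225.00 cm²
ΣAx̄ = (12350.00)(47.50) + (4875.00)(120.00) = 1171625.00 cm³
ΣAȳ = (12350.00)(65.00) + (4875.00)(43.33) = 1014000.00 cm³
x̄ = 1171625.00 / 17225.00 = 68.02 cm
ȳ = 1014000.00 / 17225.00 = 58.87 cm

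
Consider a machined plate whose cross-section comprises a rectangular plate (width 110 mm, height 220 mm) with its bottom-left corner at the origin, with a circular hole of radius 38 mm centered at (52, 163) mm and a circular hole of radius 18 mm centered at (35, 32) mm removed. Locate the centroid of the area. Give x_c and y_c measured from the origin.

x_c = 56.82 mm, y_c = 101.36 mm

plate: A = 110 × 220 = 24200.00, centroid at (55.00, 110.00).
hole 1: A = −π·38² = -4536.46, centroid at (52.00, 163.00).
hole 2: A = −π·18² = -1017.88, centroid at (35.00, 32.00).
ΣA = 18645.66 mm², ΣAx_c = 1059478.43 mm³, ΣAy_c = 1889985.02 mm³.
x_c = 1059478.43/18645.66 = 56.82 mm; y_c = 1889985.02/18645.66 = 101.36 mm.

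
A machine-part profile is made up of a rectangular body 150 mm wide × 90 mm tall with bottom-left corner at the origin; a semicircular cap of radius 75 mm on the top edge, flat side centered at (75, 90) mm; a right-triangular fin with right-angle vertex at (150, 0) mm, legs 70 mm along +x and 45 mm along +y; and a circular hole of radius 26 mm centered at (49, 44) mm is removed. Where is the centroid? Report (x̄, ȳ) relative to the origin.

x̄ = 84.64 mm, ȳ = 74.09 mm

Part | A | x̄ᵢ | ȳᵢ | A·x̄ᵢ | A·ȳᵢ
rectangular body | 13500.00 | 75.00 | 45.00 | 1012500.00 | 607500.00
semicircular top | 8835.73 | 75.00 | 121.83 | 662679.70 | 1076465.64
triangular fin | 1575.00 | 173.33 | 15.00 | 273000.00 | 23625.00
hole | -2123.72 | 49.00 | 44.00 | -104062.12 | -93443.53
Σ | 21787.01 |  |  | 1844117.59 | 1614147.11
x̄ = 1844117.59 / 21787.01 = 84.64 mm
ȳ = 1614147.11 / 21787.01 = 74.09 mm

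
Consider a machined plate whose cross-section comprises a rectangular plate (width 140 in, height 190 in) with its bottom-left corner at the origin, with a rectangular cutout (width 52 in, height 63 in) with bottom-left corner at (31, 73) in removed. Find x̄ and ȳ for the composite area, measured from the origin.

x̄ = 71.83 in, ȳ = 93.67 in

plate: A = 140 × 190 = 26600.00, centroid at (70.00, 95.00).
hole: A = −(52 × 63) = -3276.00, centroid at (57.00, 104.50).
ΣA = 23324.00 in², ΣAx̄ = 1675268.00 in³, ΣAȳ = 2184658.00 in³.
x̄ = 1675268.00/23324.00 = 71.83 in; ȳ = 2184658.00/23324.00 = 93.67 in.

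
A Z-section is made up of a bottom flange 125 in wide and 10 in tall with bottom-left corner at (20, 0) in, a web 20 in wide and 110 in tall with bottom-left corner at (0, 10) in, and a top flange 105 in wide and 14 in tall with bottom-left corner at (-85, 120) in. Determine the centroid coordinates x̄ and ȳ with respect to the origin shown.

bottom flange: A = 125 × 10 = 1250.00, centroid at (82.50, 5.00).
web: A = 20 × 110 = 2200.00, centroid at (10.00, 65.00).
top flange: A = 105 × 14 = 1470.00, centroid at (-32.50, 127.00).
ΣA = 4920.00 in²
ΣAx̄ = (1250.00)(82.50) + (2200.00)(10.00) + (1470.00)(-32.50) = 77350.00 in³
ΣAȳ = (1250.00)(5.00) + (2200.00)(65.00) + (1470.00)(127.00) = 335940.00 in³
x̄ = 77350.00 / 4920.00 = 15.72 in
ȳ = 335940.00 / 4920.00 = 68.28 in

x̄ = 15.72 in, ȳ = 68.28 in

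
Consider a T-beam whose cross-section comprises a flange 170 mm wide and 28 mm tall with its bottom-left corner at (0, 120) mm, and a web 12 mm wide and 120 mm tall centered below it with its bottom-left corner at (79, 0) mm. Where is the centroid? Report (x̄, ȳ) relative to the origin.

Part | A | x̄ᵢ | ȳᵢ | A·x̄ᵢ | A·ȳᵢ
web | 1440.00 | 85.00 | 60.00 | 122400.00 | 86400.00
flange | 4760.00 | 85.00 | 134.00 | 404600.00 | 637840.00
Σ | 6200.00 |  |  | 527000.00 | 724240.00
x̄ = 527000.00 / 6200.00 = 85.00 mm
ȳ = 724240.00 / 6200.00 = 116.81 mm

x̄ = 85.00 mm, ȳ = 116.81 mm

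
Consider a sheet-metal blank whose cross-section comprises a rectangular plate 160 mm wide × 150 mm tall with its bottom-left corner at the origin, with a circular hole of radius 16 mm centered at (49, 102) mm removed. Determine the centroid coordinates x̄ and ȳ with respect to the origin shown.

x̄ = 81.07 mm, ȳ = 74.06 mm

Part | A | x̄ᵢ | ȳᵢ | A·x̄ᵢ | A·ȳᵢ
plate | 24000.00 | 80.00 | 75.00 | 1920000.00 | 1800000.00
hole | -804.25 | 49.00 | 102.00 | -39408.14 | -82033.27
Σ | 23195.75 |  |  | 1880591.86 | 1717966.73
x̄ = 1880591.86 / 23195.75 = 81.07 mm
ȳ = 1717966.73 / 23195.75 = 74.06 mm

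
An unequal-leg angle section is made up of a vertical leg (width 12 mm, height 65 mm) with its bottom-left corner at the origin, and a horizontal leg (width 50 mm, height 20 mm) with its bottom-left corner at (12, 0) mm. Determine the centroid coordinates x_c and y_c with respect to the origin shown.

x_c = 23.42 mm, y_c = 19.86 mm

vertical leg: A = 12 × 65 = 780.00, centroid at (6.00, 32.50).
horizontal leg: A = 50 × 20 = 1000.00, centroid at (37.00, 10.00).
ΣA = 1780.00 mm², ΣAx_c = 41680.00 mm³, ΣAy_c = 35350.00 mm³.
x_c = 41680.00/1780.00 = 23.42 mm; y_c = 35350.00/1780.00 = 19.86 mm.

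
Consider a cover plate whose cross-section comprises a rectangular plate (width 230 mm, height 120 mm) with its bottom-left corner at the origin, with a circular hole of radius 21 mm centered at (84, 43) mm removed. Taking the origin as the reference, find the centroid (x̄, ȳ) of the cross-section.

x̄ = 116.64 mm, ȳ = 60.90 mm

Part | A | x̄ᵢ | ȳᵢ | A·x̄ᵢ | A·ȳᵢ
plate | 27600.00 | 115.00 | 60.00 | 3174000.00 | 1656000.00
hole | -1385.44 | 84.00 | 43.00 | -116377.16 | -59574.02
Σ | 26214.56 |  |  | 3057622.84 | 1596425.98
x̄ = 3057622.84 / 26214.56 = 116.64 mm
ȳ = 1596425.98 / 26214.56 = 60.90 mm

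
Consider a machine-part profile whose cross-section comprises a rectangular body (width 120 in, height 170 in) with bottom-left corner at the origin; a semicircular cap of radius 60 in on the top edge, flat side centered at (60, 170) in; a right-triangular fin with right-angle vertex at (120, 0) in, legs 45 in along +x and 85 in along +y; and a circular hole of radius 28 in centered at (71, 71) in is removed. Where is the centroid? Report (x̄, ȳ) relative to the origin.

x̄ = 64.56 in, ȳ = 106.60 in

Part | A | x̄ᵢ | ȳᵢ | A·x̄ᵢ | A·ȳᵢ
rectangular body | 20400.00 | 60.00 | 85.00 | 1224000.00 | 1734000.00
semicircular top | 5654.87 | 60.00 | 195.46 | 339292.01 | 1105327.35
triangular fin | 1912.50 | 135.00 | 28.33 | 258187.50 | 54187.50
hole | -2463.01 | 71.00 | 71.00 | -174873.61 | -174873.61
Σ | 25504.36 |  |  | 1646605.89 | 2718641.24
x̄ = 1646605.89 / 25504.36 = 64.56 in
ȳ = 2718641.24 / 25504.36 = 106.60 in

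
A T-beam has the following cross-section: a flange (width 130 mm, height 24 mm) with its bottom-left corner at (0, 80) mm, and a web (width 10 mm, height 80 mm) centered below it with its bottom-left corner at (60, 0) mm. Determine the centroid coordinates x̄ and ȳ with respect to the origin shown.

web: A = 10 × 80 = 800.00, centroid at (65.00, 40.00).
flange: A = 130 × 24 = 3120.00, centroid at (65.00, 92.00).
ΣA = 3920.00 mm², ΣAx̄ = 254800.00 mm³, ΣAȳ = 319040.00 mm³.
x̄ = 254800.00/3920.00 = 65.00 mm; ȳ = 319040.00/3920.00 = 81.39 mm.

x̄ = 65.00 mm, ȳ = 81.39 mm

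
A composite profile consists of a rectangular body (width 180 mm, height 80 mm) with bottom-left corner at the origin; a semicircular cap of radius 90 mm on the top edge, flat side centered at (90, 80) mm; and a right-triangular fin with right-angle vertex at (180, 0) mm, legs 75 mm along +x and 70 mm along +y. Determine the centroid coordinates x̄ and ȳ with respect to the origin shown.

x̄ = 100.15 mm, ȳ = 71.97 mm

rectangular body: A = 180 × 80 = 14400.00, centroid at (90.00, 40.00).
semicircular top: A = ½π·90² = 12723.45, centroid at (90.00, 118.20).
triangular fin: A = ½·75·70 = 2625.00, centroid at (205.00, 23.33).
ΣA = 29748.45 mm²
ΣAx̄ = (14400.00)(90.00) + (12723.45)(90.00) + (2625.00)(205.00) = 2979235.52 mm³
ΣAȳ = (14400.00)(40.00) + (12723.45)(118.20) + (2625.00)(23.33) = 2141126.02 mm³
x̄ = 2979235.52 / 29748.45 = 100.15 mm
ȳ = 2141126.02 / 29748.45 = 71.97 mm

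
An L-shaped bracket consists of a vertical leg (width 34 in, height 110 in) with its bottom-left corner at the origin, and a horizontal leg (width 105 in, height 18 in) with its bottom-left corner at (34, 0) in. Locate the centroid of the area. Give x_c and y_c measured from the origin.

vertical leg: A = 34 × 110 = 3740.00, centroid at (17.00, 55.00).
horizontal leg: A = 105 × 18 = 1890.00, centroid at (86.50, 9.00).
ΣA = 5630.00 in², ΣAx_c = 227065.00 in³, ΣAy_c = 222710.00 in³.
x_c = 227065.00/5630.00 = 40.33 in; y_c = 222710.00/5630.00 = 39.56 in.

x_c = 40.33 in, y_c = 39.56 in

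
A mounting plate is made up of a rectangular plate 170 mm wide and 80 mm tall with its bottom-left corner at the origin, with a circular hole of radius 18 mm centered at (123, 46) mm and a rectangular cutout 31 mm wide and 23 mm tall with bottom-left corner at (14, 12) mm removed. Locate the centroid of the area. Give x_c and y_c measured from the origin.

Part | A | x̄ᵢ | ȳᵢ | A·x̄ᵢ | A·ȳᵢ
plate | 13600.00 | 85.00 | 40.00 | 1156000.00 | 544000.00
hole 1 | -1017.88 | 123.00 | 46.00 | -125198.75 | -46822.30
hole 2 | -713.00 | 29.50 | 23.50 | -21033.50 | -16755.50
Σ | 11869.12 |  |  | 1009767.75 | 480422.20
x_c = 1009767.75 / 11869.12 = 85.08 mm
y_c = 480422.20 / 11869.12 = 40.48 mm

x_c = 85.08 mm, y_c = 40.48 mm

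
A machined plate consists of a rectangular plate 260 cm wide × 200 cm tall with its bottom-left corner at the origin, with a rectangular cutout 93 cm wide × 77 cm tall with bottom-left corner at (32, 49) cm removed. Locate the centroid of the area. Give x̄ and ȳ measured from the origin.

x̄ = 138.22 cm, ȳ = 102.00 cm

plate: A = 260 × 200 = 52000.00, centroid at (130.00, 100.00).
hole: A = −(93 × 77) = -7161.00, centroid at (78.50, 87.50).
ΣA = 44839.00 cm², ΣAx̄ = 6197861.50 cm³, ΣAȳ = 4573412.50 cm³.
x̄ = 6197861.50/44839.00 = 138.22 cm; ȳ = 4573412.50/44839.00 = 102.00 cm.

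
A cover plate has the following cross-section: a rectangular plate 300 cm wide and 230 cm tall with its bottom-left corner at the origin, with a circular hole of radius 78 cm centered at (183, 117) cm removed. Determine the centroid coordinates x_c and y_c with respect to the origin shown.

Part | A | x̄ᵢ | ȳᵢ | A·x̄ᵢ | A·ȳᵢ
plate | 69000.00 | 150.00 | 115.00 | 10350000.00 | 7935000.00
hole | -19113.45 | 183.00 | 117.00 | -3497761.30 | -2236273.62
Σ | 49886.55 |  |  | 6852238.70 | 5698726.38
x_c = 6852238.70 / 49886.55 = 137.36 cm
y_c = 5698726.38 / 49886.55 = 114.23 cm

x_c = 137.36 cm, y_c = 114.23 cm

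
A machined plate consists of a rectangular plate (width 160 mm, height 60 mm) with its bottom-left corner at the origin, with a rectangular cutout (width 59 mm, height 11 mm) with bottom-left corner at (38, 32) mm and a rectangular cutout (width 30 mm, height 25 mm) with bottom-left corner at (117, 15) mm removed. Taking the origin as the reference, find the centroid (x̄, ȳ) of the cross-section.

x̄ = 76.23 mm, ȳ = 29.64 mm

Part | A | x̄ᵢ | ȳᵢ | A·x̄ᵢ | A·ȳᵢ
plate | 9600.00 | 80.00 | 30.00 | 768000.00 | 288000.00
hole 1 | -649.00 | 67.50 | 37.50 | -43807.50 | -24337.50
hole 2 | -750.00 | 132.00 | 27.50 | -99000.00 | -20625.00
Σ | 8201.00 |  |  | 625192.50 | 243037.50
x̄ = 625192.50 / 8201.00 = 76.23 mm
ȳ = 243037.50 / 8201.00 = 29.64 mm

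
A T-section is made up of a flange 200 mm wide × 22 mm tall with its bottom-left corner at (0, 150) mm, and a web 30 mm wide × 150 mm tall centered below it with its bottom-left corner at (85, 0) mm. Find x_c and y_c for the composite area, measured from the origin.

x_c = 100.00 mm, y_c = 117.52 mm

Part | A | x̄ᵢ | ȳᵢ | A·x̄ᵢ | A·ȳᵢ
web | 4500.00 | 100.00 | 75.00 | 450000.00 | 337500.00
flange | 4400.00 | 100.00 | 161.00 | 440000.00 | 708400.00
Σ | 8900.00 |  |  | 890000.00 | 1045900.00
x_c = 890000.00 / 8900.00 = 100.00 mm
y_c = 1045900.00 / 8900.00 = 117.52 mm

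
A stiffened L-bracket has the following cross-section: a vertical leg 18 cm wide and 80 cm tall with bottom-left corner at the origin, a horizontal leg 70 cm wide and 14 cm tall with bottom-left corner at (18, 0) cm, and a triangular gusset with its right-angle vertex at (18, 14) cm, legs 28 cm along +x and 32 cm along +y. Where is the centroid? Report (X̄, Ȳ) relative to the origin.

X̄ = 26.90 cm, Ȳ = 26.33 cm

Part | A | x̄ᵢ | ȳᵢ | A·x̄ᵢ | A·ȳᵢ
vertical leg | 1440.00 | 9.00 | 40.00 | 12960.00 | 57600.00
horizontal leg | 980.00 | 53.00 | 7.00 | 51940.00 | 6860.00
gusset | 448.00 | 27.33 | 24.67 | 12245.33 | 11050.67
Σ | 2868.00 |  |  | 77145.33 | 75510.67
X̄ = 77145.33 / 2868.00 = 26.90 cm
Ȳ = 75510.67 / 2868.00 = 26.33 cm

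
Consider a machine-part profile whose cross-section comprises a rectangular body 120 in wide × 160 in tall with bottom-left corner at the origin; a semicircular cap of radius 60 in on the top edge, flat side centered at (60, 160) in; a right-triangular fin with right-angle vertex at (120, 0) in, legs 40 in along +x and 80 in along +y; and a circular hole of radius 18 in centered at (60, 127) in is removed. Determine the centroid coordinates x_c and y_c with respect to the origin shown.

rectangular body: A = 120 × 160 = 19200.00, centroid at (60.00, 80.00).
semicircular top: A = ½π·60² = 5654.87, centroid at (60.00, 185.46).
triangular fin: A = ½·40·80 = 1600.00, centroid at (133.33, 26.67).
hole: A = −π·18² = -1017.88, centroid at (60.00, 127.00).
ΣA = 25436.99 in², ΣAx_c = 1643552.78 in³, ΣAy_c = 2498175.10 in³.
x_c = 1643552.78/25436.99 = 64.61 in; y_c = 2498175.10/25436.99 = 98.21 in.

x_c = 64.61 in, y_c = 98.21 in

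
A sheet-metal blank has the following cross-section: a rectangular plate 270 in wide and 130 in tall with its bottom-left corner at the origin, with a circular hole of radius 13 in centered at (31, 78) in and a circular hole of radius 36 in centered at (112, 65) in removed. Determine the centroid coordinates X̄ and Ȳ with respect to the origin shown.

X̄ = 139.88 in, Ȳ = 64.77 in

plate: A = 270 × 130 = 35100.00, centroid at (135.00, 65.00).
hole 1: A = −π·13² = -530.93, centroid at (31.00, 78.00).
hole 2: A = −π·36² = -4071.50, centroid at (112.00, 65.00).
ΣA = 30497.57 in²
ΣAX̄ = (35100.00)(135.00) + (-530.93)(31.00) + (-4071.50)(112.00) = 4266032.74 in³
ΣAȲ = (35100.00)(65.00) + (-530.93)(78.00) + (-4071.50)(65.00) = 1975439.76 in³
X̄ = 4266032.74 / 30497.57 = 139.88 in
Ȳ = 1975439.76 / 30497.57 = 64.77 in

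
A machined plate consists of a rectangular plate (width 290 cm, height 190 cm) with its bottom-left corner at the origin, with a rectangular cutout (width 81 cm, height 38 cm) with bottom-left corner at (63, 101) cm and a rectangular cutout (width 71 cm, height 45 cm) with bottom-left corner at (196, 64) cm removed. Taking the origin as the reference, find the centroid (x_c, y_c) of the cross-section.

Part | A | x̄ᵢ | ȳᵢ | A·x̄ᵢ | A·ȳᵢ
plate | 55100.00 | 145.00 | 95.00 | 7989500.00 | 5234500.00
hole 1 | -3078.00 | 103.50 | 120.00 | -318573.00 | -369360.00
hole 2 | -3195.00 | 231.50 | 86.50 | -739642.50 | -276367.50
Σ | 48827.00 |  |  | 6931284.50 | 4588772.50
x_c = 6931284.50 / 48827.00 = 141.96 cm
y_c = 4588772.50 / 48827.00 = 93.98 cm

x_c = 141.96 cm, y_c = 93.98 cm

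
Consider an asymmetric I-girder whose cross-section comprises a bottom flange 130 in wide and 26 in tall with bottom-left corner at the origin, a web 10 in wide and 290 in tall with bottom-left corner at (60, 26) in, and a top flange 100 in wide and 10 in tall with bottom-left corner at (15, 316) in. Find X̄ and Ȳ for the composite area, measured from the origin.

X̄ = 65.00 in, Ȳ = 118.25 in

Part | A | x̄ᵢ | ȳᵢ | A·x̄ᵢ | A·ȳᵢ
bottom flange | 3380.00 | 65.00 | 13.00 | 219700.00 | 43940.00
web | 2900.00 | 65.00 | 171.00 | 188500.00 | 495900.00
top flange | 1000.00 | 65.00 | 321.00 | 65000.00 | 321000.00
Σ | 7280.00 |  |  | 473200.00 | 860840.00
X̄ = 473200.00 / 7280.00 = 65.00 in
Ȳ = 860840.00 / 7280.00 = 118.25 in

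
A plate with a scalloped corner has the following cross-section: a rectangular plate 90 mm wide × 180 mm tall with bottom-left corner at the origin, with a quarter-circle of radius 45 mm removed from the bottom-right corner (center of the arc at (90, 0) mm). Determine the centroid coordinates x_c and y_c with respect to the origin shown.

x_c = 42.18 mm, y_c = 97.72 mm

Part | A | x̄ᵢ | ȳᵢ | A·x̄ᵢ | A·ȳᵢ
plate | 16200.00 | 45.00 | 90.00 | 729000.00 | 1458000.00
removed quarter-circle | -1590.43 | 70.90 | 19.10 | -112763.82 | -30375.00
Σ | 14609.57 |  |  | 616236.18 | 1427625.00
x_c = 616236.18 / 14609.57 = 42.18 mm
y_c = 1427625.00 / 14609.57 = 97.72 mm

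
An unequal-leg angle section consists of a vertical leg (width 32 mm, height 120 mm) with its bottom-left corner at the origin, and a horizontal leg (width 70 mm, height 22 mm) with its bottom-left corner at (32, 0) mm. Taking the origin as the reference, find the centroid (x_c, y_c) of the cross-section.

Part | A | x̄ᵢ | ȳᵢ | A·x̄ᵢ | A·ȳᵢ
vertical leg | 3840.00 | 16.00 | 60.00 | 61440.00 | 230400.00
horizontal leg | 1540.00 | 67.00 | 11.00 | 103180.00 | 16940.00
Σ | 5380.00 |  |  | 164620.00 | 247340.00
x_c = 164620.00 / 5380.00 = 30.60 mm
y_c = 247340.00 / 5380.00 = 45.97 mm

x_c = 30.60 mm, y_c = 45.97 mm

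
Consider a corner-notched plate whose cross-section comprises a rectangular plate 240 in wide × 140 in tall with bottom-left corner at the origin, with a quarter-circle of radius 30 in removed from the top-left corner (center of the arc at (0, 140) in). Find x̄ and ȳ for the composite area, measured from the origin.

x̄ = 122.31 in, ȳ = 68.77 in

plate: A = 240 × 140 = 33600.00, centroid at (120.00, 70.00).
removed quarter-circle: A = −¼π·30² = -706.86, centroid at (12.73, 127.27).
ΣA = 32893.14 in², ΣAx̄ = 4023000.00 in³, ΣAȳ = 2262039.83 in³.
x̄ = 4023000.00/32893.14 = 122.31 in; ȳ = 2262039.83/32893.14 = 68.77 in.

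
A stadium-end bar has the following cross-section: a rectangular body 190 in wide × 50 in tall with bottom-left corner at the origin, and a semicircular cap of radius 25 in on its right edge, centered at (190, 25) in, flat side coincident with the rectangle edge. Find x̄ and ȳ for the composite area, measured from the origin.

Part | A | x̄ᵢ | ȳᵢ | A·x̄ᵢ | A·ȳᵢ
rectangular body | 9500.00 | 95.00 | 25.00 | 902500.00 | 237500.00
semicircular end | 981.75 | 200.61 | 25.00 | 196948.73 | 24543.69
Σ | 10481.75 |  |  | 1099448.73 | 262043.69
x̄ = 1099448.73 / 10481.75 = 104.89 in
ȳ = 262043.69 / 10481.75 = 25.00 in

x̄ = 104.89 in, ȳ = 25.00 in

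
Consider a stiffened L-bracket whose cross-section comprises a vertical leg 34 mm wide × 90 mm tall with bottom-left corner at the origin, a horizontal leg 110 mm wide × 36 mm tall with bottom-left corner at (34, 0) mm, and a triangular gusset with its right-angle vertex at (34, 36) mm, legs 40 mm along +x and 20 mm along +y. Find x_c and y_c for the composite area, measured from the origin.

x_c = 57.06 mm, y_c = 30.46 mm

Part | A | x̄ᵢ | ȳᵢ | A·x̄ᵢ | A·ȳᵢ
vertical leg | 3060.00 | 17.00 | 45.00 | 52020.00 | 137700.00
horizontal leg | 3960.00 | 89.00 | 18.00 | 352440.00 | 71280.00
gusset | 400.00 | 47.33 | 42.67 | 18933.33 | 17066.67
Σ | 7420.00 |  |  | 423393.33 | 226046.67
x_c = 423393.33 / 7420.00 = 57.06 mm
y_c = 226046.67 / 7420.00 = 30.46 mm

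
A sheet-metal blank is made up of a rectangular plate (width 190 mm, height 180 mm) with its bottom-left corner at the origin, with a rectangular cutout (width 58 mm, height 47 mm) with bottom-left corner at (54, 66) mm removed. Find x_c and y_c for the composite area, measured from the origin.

x_c = 96.04 mm, y_c = 90.04 mm

plate: A = 190 × 180 = 34200.00, centroid at (95.00, 90.00).
hole: A = −(58 × 47) = -2726.00, centroid at (83.00, 89.50).
ΣA = 31474.00 mm², ΣAx_c = 3022742.00 mm³, ΣAy_c = 2834023.00 mm³.
x_c = 3022742.00/31474.00 = 96.04 mm; y_c = 2834023.00/31474.00 = 90.04 mm.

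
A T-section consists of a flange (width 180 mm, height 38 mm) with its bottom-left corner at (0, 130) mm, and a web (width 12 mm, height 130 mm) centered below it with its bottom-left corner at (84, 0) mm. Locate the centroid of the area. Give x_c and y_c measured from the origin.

x_c = 90.00 mm, y_c = 133.40 mm

web: A = 12 × 130 = 1560.00, centroid at (90.00, 65.00).
flange: A = 180 × 38 = 6840.00, centroid at (90.00, 149.00).
ΣA = 8400.00 mm²
ΣAx_c = (1560.00)(90.00) + (6840.00)(90.00) = 756000.00 mm³
ΣAy_c = (1560.00)(65.00) + (6840.00)(149.00) = 1120560.00 mm³
x_c = 756000.00 / 8400.00 = 90.00 mm
y_c = 1120560.00 / 8400.00 = 133.40 mm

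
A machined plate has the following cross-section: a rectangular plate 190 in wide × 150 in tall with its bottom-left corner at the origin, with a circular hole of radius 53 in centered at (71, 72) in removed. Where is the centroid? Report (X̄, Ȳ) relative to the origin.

Part | A | x̄ᵢ | ȳᵢ | A·x̄ᵢ | A·ȳᵢ
plate | 28500.00 | 95.00 | 75.00 | 2707500.00 | 2137500.00
hole | -8824.73 | 71.00 | 72.00 | -626556.10 | -635380.83
Σ | 19675.27 |  |  | 2080943.90 | 1502119.17
X̄ = 2080943.90 / 19675.27 = 105.76 in
Ȳ = 1502119.17 / 19675.27 = 76.35 in

X̄ = 105.76 in, Ȳ = 76.35 in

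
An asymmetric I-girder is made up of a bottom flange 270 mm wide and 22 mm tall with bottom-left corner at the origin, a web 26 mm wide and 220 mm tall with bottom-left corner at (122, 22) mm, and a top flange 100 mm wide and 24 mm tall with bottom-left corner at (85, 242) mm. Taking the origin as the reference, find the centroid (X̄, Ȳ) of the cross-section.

X̄ = 135.00 mm, Ȳ = 101.71 mm

bottom flange: A = 270 × 22 = 5940.00, centroid at (135.00, 11.00).
web: A = 26 × 220 = 5720.00, centroid at (135.00, 132.00).
top flange: A = 100 × 24 = 2400.00, centroid at (135.00, 254.00).
ΣA = 14060.00 mm², ΣAX̄ = 1898100.00 mm³, ΣAȲ = 1429980.00 mm³.
X̄ = 1898100.00/14060.00 = 135.00 mm; Ȳ = 1429980.00/14060.00 = 101.71 mm.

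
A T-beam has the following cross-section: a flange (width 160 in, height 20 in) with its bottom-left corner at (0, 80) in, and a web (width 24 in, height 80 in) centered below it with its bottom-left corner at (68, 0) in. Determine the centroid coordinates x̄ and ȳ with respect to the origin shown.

Part | A | x̄ᵢ | ȳᵢ | A·x̄ᵢ | A·ȳᵢ
web | 1920.00 | 80.00 | 40.00 | 153600.00 | 76800.00
flange | 3200.00 | 80.00 | 90.00 | 256000.00 | 288000.00
Σ | 5120.00 |  |  | 409600.00 | 364800.00
x̄ = 409600.00 / 5120.00 = 80.00 in
ȳ = 364800.00 / 5120.00 = 71.25 in

x̄ = 80.00 in, ȳ = 71.25 in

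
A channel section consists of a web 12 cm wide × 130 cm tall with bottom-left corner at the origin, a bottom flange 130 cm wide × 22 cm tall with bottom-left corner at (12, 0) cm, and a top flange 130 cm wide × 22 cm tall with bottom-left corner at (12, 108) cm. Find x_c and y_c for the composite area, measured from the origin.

x_c = 61.79 cm, y_c = 65.00 cm

Part | A | x̄ᵢ | ȳᵢ | A·x̄ᵢ | A·ȳᵢ
web | 1560.00 | 6.00 | 65.00 | 9360.00 | 101400.00
bottom flange | 2860.00 | 77.00 | 11.00 | 220220.00 | 31460.00
top flange | 2860.00 | 77.00 | 119.00 | 220220.00 | 340340.00
Σ | 7280.00 |  |  | 449800.00 | 473200.00
x_c = 449800.00 / 7280.00 = 61.79 cm
y_c = 473200.00 / 7280.00 = 65.00 cm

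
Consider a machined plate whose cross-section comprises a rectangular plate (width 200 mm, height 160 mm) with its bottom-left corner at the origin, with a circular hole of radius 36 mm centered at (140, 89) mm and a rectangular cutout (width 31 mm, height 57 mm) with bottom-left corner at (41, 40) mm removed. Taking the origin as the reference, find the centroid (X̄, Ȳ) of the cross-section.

plate: A = 200 × 160 = 32000.00, centroid at (100.00, 80.00).
hole 1: A = −π·36² = -4071.50, centroid at (140.00, 89.00).
hole 2: A = −(31 × 57) = -1767.00, centroid at (56.50, 68.50).
ΣA = 26161.50 mm², ΣAX̄ = 2530153.93 mm³, ΣAȲ = 2076596.64 mm³.
X̄ = 2530153.93/26161.50 = 96.71 mm; Ȳ = 2076596.64/26161.50 = 79.38 mm.

X̄ = 96.71 mm, Ȳ = 79.38 mm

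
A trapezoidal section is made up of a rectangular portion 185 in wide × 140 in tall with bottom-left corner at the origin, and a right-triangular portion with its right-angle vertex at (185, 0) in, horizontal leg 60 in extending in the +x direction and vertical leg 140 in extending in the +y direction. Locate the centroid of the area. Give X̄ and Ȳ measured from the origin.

X̄ = 108.20 in, Ȳ = 66.74 in

Part | A | x̄ᵢ | ȳᵢ | A·x̄ᵢ | A·ȳᵢ
rectangular portion | 25900.00 | 92.50 | 70.00 | 2395750.00 | 1813000.00
triangular portion | 4200.00 | 205.00 | 46.67 | 861000.00 | 196000.00
Σ | 30100.00 |  |  | 3256750.00 | 2009000.00
X̄ = 3256750.00 / 30100.00 = 108.20 in
Ȳ = 2009000.00 / 30100.00 = 66.74 in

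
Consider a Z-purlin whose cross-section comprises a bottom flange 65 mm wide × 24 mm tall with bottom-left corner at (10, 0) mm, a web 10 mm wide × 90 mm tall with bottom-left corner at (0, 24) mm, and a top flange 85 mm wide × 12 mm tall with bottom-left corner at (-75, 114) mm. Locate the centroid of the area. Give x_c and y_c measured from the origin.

x_c = 10.82 mm, y_c = 58.40 mm

Part | A | x̄ᵢ | ȳᵢ | A·x̄ᵢ | A·ȳᵢ
bottom flange | 1560.00 | 42.50 | 12.00 | 66300.00 | 18720.00
web | 900.00 | 5.00 | 69.00 | 4500.00 | 62100.00
top flange | 1020.00 | -32.50 | 120.00 | -33150.00 | 122400.00
Σ | 3480.00 |  |  | 37650.00 | 203220.00
x_c = 37650.00 / 3480.00 = 10.82 mm
y_c = 203220.00 / 3480.00 = 58.40 mm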